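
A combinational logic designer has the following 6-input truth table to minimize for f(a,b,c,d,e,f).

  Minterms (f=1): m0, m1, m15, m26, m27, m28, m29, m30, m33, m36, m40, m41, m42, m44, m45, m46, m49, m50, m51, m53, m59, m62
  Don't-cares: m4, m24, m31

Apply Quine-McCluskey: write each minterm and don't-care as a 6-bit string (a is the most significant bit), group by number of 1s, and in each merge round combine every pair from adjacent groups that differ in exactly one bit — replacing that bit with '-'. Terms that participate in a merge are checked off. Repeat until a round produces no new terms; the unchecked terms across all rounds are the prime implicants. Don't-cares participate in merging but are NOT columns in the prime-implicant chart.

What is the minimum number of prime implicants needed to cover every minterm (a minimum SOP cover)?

Round 0: 000000✓ 000001✓ 000100✓ 001111✓ 011000✓ 011010✓ 011011✓ 011100✓ 011101✓ 011110✓ 011111✓ 100001✓ 100100✓ 101000✓ 101001✓ 101010✓ 101100✓ 101101✓ 101110✓ 110001✓ 110010✓ 110011✓ 110101✓ 111011✓ 111110✓
Round 1: -00001 -00100 -11011 -11110 0-1111 000-00 00000- 011-00✓ 011-10✓ 011-11✓ 0110-0✓ 01101-✓ 0111-0✓ 0111-1✓ 01110-✓ 01111-✓ 1-0001 1-1110 10-001 10-100 101-00✓ 101-01✓ 101-10✓ 1010-0✓ 10100-✓ 1011-0✓ 10110-✓ 11-011 110-01 1100-1 11001-
Round 2: 011--0 011-1- 0111-- 101--0 101-0-
PIs = {-00001, -00100, -11011, -11110, 0-1111, 000-00, 00000-, 011--0, 011-1-, 0111--, 1-0001, 1-1110, 10-001, 10-100, 101--0, 101-0-, 11-011, 110-01, 1100-1, 11001-}
Coverage chart:
  m0: 000-00,00000-
  m1: -00001,00000-
  m15: 0-1111 ←essential
  m26: 011--0,011-1-
  m27: -11011,011-1-
  m28: 011--0,0111--
  m29: 0111-- ←essential
  m30: -11110,011--0,011-1-,0111--
  m33: -00001,1-0001,10-001
  m36: -00100,10-100
  m40: 101--0,101-0-
  m41: 10-001,101-0-
  m42: 101--0 ←essential
  m44: 10-100,101--0,101-0-
  m45: 101-0- ←essential
  m46: 1-1110,101--0
  m49: 1-0001,110-01,1100-1
  m50: 11001- ←essential
  m51: 11-011,1100-1,11001-
  m53: 110-01 ←essential
  m59: -11011,11-011
  m62: -11110,1-1110
Essential: 0-1111, 0111--, 101--0, 101-0-, 110-01, 11001-
Petrick residual → -00001, -00100, -11011, -11110, 000-00, 011--0
Min cover (12 terms): b'c'd'e'f + b'c'de'f' + bcd'ef + bcdef' + a'cdef + a'b'c'e'f' + a'bcf' + a'bcd + ab'cf' + ab'ce' + abc'e'f + abc'd'e

12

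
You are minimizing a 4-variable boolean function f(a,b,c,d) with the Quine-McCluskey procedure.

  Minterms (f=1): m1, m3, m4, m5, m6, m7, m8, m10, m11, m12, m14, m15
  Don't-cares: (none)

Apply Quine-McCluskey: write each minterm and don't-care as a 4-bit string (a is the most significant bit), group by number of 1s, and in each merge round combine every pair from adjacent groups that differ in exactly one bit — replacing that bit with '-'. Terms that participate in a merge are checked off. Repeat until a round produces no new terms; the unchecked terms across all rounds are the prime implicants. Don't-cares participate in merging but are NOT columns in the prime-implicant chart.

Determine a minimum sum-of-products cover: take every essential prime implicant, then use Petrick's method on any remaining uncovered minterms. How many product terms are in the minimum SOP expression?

4

[col 0] 0001*, 0011*, 0100*, 0101*, 0110*, 0111*, 1000*, 1010*, 1011*, 1100*, 1110*, 1111*
[col 1] -011*, -100*, -110*, -111*, 0-01*, 0-11*, 00-1*, 01-0*, 01-1*, 010-*, 011-*, 1-00*, 1-10*, 1-11*, 10-0*, 101-*, 11-0*, 111-*
[col 2] --11, -1-0, -11-, 0--1, 01--, 1--0, 1-1-
Prime implicants: --11, -1-0, -11-, 0--1, 01--, 1--0, 1-1-
PI chart (minterm → PIs covering it):
  1 | 0--1  (sole → essential)
  3 | --11,0--1
  4 | -1-0,01--
  5 | 0--1,01--
  6 | -1-0,-11-,01--
  7 | --11,-11-,0--1,01--
  8 | 1--0  (sole → essential)
  10 | 1--0,1-1-
  11 | --11,1-1-
  12 | -1-0,1--0
  14 | -1-0,-11-,1--0,1-1-
  15 | --11,-11-,1-1-
Essential prime implicants: 0--1, 1--0
Petrick residual → --11, -1-0
Minimum SOP uses 4 PIs: cd + bd' + a'd + ad'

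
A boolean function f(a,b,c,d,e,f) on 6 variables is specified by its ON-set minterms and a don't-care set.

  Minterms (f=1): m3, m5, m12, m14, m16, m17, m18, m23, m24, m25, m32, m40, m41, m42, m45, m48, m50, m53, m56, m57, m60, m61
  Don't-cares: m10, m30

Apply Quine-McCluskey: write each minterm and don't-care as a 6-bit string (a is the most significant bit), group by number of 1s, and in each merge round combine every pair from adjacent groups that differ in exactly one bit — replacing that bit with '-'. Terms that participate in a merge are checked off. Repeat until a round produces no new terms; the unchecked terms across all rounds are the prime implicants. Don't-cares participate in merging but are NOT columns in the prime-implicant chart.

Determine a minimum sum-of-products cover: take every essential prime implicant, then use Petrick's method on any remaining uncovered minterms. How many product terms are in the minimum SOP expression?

[col 0] 000011, 000101, 001010*, 001100*, 001110*, 010000*, 010001*, 010010*, 010111, 011000*, 011001*, 011110*, 100000*, 101000*, 101001*, 101010*, 101101*, 110000*, 110010*, 110101*, 111000*, 111001*, 111100*, 111101*
[col 1] -01010, -10000*, -10010*, -11000*, -11001*, 0-1110, 001-10, 0011-0, 01-000*, 01-001*, 0100-0*, 01000-*, 01100-*, 1-0000*, 1-1000*, 1-1001*, 1-1101*, 10-000*, 101-01*, 1010-0, 10100-*, 11-000*, 11-101, 1100-0*, 111-00*, 111-01*, 11100-*, 11110-*
[col 2] -1-000, -100-0, -1100-, 01-00-, 1--000, 1-1-01, 1-100-, 111-0-
Prime implicants: -01010, -1-000, -100-0, -1100-, 0-1110, 000011, 000101, 001-10, 0011-0, 01-00-, 010111, 1--000, 1-1-01, 1-100-, 1010-0, 11-101, 111-0-
PI chart (minterm → PIs covering it):
  3 | 000011  (sole → essential)
  5 | 000101  (sole → essential)
  12 | 0011-0  (sole → essential)
  14 | 0-1110,001-10,0011-0
  16 | -1-000,-100-0,01-00-
  17 | 01-00-  (sole → essential)
  18 | -100-0  (sole → essential)
  23 | 010111  (sole → essential)
  24 | -1-000,-1100-,01-00-
  25 | -1100-,01-00-
  32 | 1--000  (sole → essential)
  40 | 1--000,1-100-,1010-0
  41 | 1-1-01,1-100-
  42 | -01010,1010-0
  45 | 1-1-01  (sole → essential)
  48 | -1-000,-100-0,1--000
  50 | -100-0  (sole → essential)
  53 | 11-101  (sole → essential)
  56 | -1-000,-1100-,1--000,1-100-,111-0-
  57 | -1100-,1-1-01,1-100-,111-0-
  60 | 111-0-  (sole → essential)
  61 | 1-1-01,11-101,111-0-
Essential prime implicants: -100-0, 000011, 000101, 0011-0, 01-00-, 010111, 1--000, 1-1-01, 11-101, 111-0-
Petrick residual → -01010
Minimum SOP uses 11 PIs: b'cd'ef' + bc'd'f' + a'b'c'd'ef + a'b'c'de'f + a'b'cdf' + a'bd'e' + a'bc'def + ad'e'f' + ace'f + abde'f + abce'

11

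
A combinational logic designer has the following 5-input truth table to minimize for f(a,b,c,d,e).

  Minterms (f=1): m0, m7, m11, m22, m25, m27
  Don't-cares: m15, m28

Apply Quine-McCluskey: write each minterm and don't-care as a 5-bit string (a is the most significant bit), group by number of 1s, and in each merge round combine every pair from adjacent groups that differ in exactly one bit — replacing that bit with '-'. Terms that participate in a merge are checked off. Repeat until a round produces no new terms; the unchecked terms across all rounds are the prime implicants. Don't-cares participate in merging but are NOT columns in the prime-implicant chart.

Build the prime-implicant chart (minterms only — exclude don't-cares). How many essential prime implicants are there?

size-2^0 implicants → 00000  00111(✓)  01011(✓)  01111(✓)  10110  11001(✓)  11011(✓)  11100
size-2^1 implicants → -1011  0-111  01-11  110-1
Unchecked terms (primes): -1011, 0-111, 00000, 01-11, 10110, 110-1, 11100
Minterm coverage:
  m0 ⊆ 00000 [E]
  m7 ⊆ 0-111 [E]
  m11 ⊆ -1011,01-11
  m22 ⊆ 10110 [E]
  m25 ⊆ 110-1 [E]
  m27 ⊆ -1011,110-1
E = {0-111, 00000, 10110, 110-1}

4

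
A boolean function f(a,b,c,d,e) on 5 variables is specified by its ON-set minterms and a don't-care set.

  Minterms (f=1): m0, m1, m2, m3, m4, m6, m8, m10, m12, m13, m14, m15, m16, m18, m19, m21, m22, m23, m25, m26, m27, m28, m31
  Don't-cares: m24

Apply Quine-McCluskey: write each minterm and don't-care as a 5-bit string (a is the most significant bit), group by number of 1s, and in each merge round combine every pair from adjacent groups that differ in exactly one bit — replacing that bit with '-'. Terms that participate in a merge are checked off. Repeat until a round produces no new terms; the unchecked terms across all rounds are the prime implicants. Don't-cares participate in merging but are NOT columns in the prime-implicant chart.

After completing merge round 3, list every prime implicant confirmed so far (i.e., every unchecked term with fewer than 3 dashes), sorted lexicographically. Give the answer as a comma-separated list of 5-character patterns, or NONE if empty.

-0-10, -001-, -1-00, -1111, 000--, 011--, 1--11, 1-01-, 10-1-, 101-1, 110--

Round 0: 00000✓ 00001✓ 00010✓ 00011✓ 00100✓ 00110✓ 01000✓ 01010✓ 01100✓ 01101✓ 01110✓ 01111✓ 10000✓ 10010✓ 10011✓ 10101✓ 10110✓ 10111✓ 11000✓ 11001✓ 11010✓ 11011✓ 11100✓ 11111✓
Round 1: -0000✓ -0010✓ -0011✓ -0110✓ -1000✓ -1010✓ -1100✓ -1111 0-000✓ 0-010✓ 0-100✓ 0-110✓ 00-00✓ 00-10✓ 000-0✓ 000-1✓ 0000-✓ 0001-✓ 001-0✓ 01-00✓ 01-10✓ 010-0✓ 011-0✓ 011-1✓ 0110-✓ 0111-✓ 1-000✓ 1-010✓ 1-011✓ 1-111✓ 10-10✓ 10-11✓ 100-0✓ 1001-✓ 101-1 1011-✓ 11-00✓ 11-11✓ 110-0✓ 110-1✓ 1100-✓ 1101-✓
Round 2: --000✓ --010✓ -0-10 -00-0✓ -001- -1-00 -10-0✓ 0--00✓ 0--10✓ 0-0-0✓ 0-1-0✓ 00--0✓ 000-- 01--0✓ 011-- 1--11 1-0-0✓ 1-01- 10-1- 110--
Round 3: --0-0 0---0
PIs = {--0-0, -0-10, -001-, -1-00, -1111, 0---0, 000--, 011--, 1--11, 1-01-, 10-1-, 101-1, 110--}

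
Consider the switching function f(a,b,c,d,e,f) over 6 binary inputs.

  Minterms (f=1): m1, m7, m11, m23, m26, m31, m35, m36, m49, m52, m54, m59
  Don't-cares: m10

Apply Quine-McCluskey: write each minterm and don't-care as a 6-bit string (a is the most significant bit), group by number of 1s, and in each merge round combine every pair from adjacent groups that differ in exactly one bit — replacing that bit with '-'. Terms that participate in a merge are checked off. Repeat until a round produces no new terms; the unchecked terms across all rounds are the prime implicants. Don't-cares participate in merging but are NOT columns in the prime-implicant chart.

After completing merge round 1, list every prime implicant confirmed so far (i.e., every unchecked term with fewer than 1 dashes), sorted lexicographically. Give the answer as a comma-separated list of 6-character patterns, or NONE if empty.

000001, 100011, 110001, 111011

size-2^0 implicants → 000001  000111(✓)  001010(✓)  001011(✓)  010111(✓)  011010(✓)  011111(✓)  100011  100100(✓)  110001  110100(✓)  110110(✓)  111011
size-2^1 implicants → 0-0111  0-1010  00101-  01-111  1-0100  1101-0
Unchecked terms (primes): 0-0111, 0-1010, 000001, 00101-, 01-111, 1-0100, 100011, 110001, 1101-0, 111011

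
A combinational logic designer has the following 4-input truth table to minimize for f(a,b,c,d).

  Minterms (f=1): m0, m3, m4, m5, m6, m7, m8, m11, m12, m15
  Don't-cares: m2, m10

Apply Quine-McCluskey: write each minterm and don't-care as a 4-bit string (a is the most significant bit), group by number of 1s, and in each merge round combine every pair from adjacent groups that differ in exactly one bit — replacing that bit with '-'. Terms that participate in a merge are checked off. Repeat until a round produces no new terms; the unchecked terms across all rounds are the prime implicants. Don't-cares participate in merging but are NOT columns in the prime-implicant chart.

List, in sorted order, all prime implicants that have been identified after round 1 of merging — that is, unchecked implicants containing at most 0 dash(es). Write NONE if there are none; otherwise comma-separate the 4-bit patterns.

NONE

Round 0: 0000✓ 0010✓ 0011✓ 0100✓ 0101✓ 0110✓ 0111✓ 1000✓ 1010✓ 1011✓ 1100✓ 1111✓
Round 1: -000✓ -010✓ -011✓ -100✓ -111✓ 0-00✓ 0-10✓ 0-11✓ 00-0✓ 001-✓ 01-0✓ 01-1✓ 010-✓ 011-✓ 1-00✓ 1-11✓ 10-0✓ 101-✓
Round 2: --00 --11 -0-0 -01- 0--0 0-1- 01--
PIs = {--00, --11, -0-0, -01-, 0--0, 0-1-, 01--}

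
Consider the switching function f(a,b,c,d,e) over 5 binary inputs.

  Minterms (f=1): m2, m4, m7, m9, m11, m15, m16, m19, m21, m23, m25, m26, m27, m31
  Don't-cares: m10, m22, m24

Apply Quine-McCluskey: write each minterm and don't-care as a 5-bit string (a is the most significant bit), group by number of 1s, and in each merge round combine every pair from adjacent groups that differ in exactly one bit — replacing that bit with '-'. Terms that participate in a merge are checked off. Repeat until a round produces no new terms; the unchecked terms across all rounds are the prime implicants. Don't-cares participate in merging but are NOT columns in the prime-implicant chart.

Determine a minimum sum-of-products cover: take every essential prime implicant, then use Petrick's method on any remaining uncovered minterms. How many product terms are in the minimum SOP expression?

8

Round 0: 00010✓ 00100 00111✓ 01001✓ 01010✓ 01011✓ 01111✓ 10000✓ 10011✓ 10101✓ 10110✓ 10111✓ 11000✓ 11001✓ 11010✓ 11011✓ 11111✓
Round 1: -0111✓ -1001✓ -1010✓ -1011✓ -1111✓ 0-010 0-111✓ 01-11✓ 010-1✓ 0101-✓ 1-000 1-011✓ 1-111✓ 10-11✓ 101-1 1011- 11-11✓ 110-0✓ 110-1✓ 1100-✓ 1101-✓
Round 2: --111 -1-11 -10-1 -101- 1--11 110--
PIs = {--111, -1-11, -10-1, -101-, 0-010, 00100, 1--11, 1-000, 101-1, 1011-, 110--}
Coverage chart:
  m2: 0-010 ←essential
  m4: 00100 ←essential
  m7: --111 ←essential
  m9: -10-1 ←essential
  m11: -1-11,-10-1,-101-
  m15: --111,-1-11
  m16: 1-000 ←essential
  m19: 1--11 ←essential
  m21: 101-1 ←essential
  m23: --111,1--11,101-1,1011-
  m25: -10-1,110--
  m26: -101-,110--
  m27: -1-11,-10-1,-101-,1--11,110--
  m31: --111,-1-11,1--11
Essential: --111, -10-1, 0-010, 00100, 1--11, 1-000, 101-1
Petrick residual → -101-
Min cover (8 terms): cde + bc'e + bc'd + a'c'de' + a'b'cd'e' + ade + ac'd'e' + ab'ce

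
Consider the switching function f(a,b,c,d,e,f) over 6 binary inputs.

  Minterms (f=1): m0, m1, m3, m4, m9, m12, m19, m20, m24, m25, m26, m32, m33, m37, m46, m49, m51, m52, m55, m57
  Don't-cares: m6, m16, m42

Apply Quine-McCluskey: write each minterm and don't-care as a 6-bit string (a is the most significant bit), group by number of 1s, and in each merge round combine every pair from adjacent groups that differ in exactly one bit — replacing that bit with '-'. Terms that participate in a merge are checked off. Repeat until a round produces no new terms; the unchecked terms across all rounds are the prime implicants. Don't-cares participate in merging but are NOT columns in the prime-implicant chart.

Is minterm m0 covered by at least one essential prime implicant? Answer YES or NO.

Round 0: 000000✓ 000001✓ 000011✓ 000100✓ 000110✓ 001001✓ 001100✓ 010000✓ 010011✓ 010100✓ 011000✓ 011001✓ 011010✓ 100000✓ 100001✓ 100101✓ 101010✓ 101110✓ 110001✓ 110011✓ 110100✓ 110111✓ 111001✓
Round 1: -00000✓ -00001✓ -10011 -10100 -11001 0-0000✓ 0-0011 0-0100✓ 0-1001 00-001 00-100 000-00✓ 0000-1 00000-✓ 0001-0 01-000 010-00✓ 0110-0 01100- 1-0001 100-01 10000-✓ 101-10 11-001 110-11 1100-1
Round 2: -0000- 0-0-00
PIs = {-0000-, -10011, -10100, -11001, 0-0-00, 0-0011, 0-1001, 00-001, 00-100, 0000-1, 0001-0, 01-000, 0110-0, 01100-, 1-0001, 100-01, 101-10, 11-001, 110-11, 1100-1}
Coverage chart:
  m0: -0000-,0-0-00
  m1: -0000-,00-001,0000-1
  m3: 0-0011,0000-1
  m4: 0-0-00,00-100,0001-0
  m9: 0-1001,00-001
  m12: 00-100 ←essential
  m19: -10011,0-0011
  m20: -10100,0-0-00
  m24: 01-000,0110-0,01100-
  m25: -11001,0-1001,01100-
  m26: 0110-0 ←essential
  m32: -0000- ←essential
  m33: -0000-,1-0001,100-01
  m37: 100-01 ←essential
  m46: 101-10 ←essential
  m49: 1-0001,11-001,1100-1
  m51: -10011,110-11,1100-1
  m52: -10100 ←essential
  m55: 110-11 ←essential
  m57: -11001,11-001
Essential: -0000-, -10100, 00-100, 0110-0, 100-01, 101-10, 110-11

YES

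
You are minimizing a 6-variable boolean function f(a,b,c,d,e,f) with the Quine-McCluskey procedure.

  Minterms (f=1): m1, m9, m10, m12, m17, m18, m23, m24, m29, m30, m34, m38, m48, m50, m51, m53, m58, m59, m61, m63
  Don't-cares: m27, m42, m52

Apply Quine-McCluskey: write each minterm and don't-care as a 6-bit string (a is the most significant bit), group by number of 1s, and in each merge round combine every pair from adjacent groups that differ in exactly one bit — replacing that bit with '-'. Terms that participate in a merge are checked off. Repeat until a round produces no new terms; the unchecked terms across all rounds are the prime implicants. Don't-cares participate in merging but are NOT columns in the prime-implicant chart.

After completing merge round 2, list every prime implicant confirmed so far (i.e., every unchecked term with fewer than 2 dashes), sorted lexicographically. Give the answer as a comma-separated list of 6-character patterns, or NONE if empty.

-01010, -10010, -11011, -11101, 0-0001, 00-001, 001100, 010111, 011000, 011110, 100-10, 11-101, 110-00, 1100-0, 11010-, 111-11, 1111-1

Round 0: 000001✓ 001001✓ 001010✓ 001100 010001✓ 010010✓ 010111 011000 011011✓ 011101✓ 011110 100010✓ 100110✓ 101010✓ 110000✓ 110010✓ 110011✓ 110100✓ 110101✓ 111010✓ 111011✓ 111101✓ 111111✓
Round 1: -01010 -10010 -11011 -11101 0-0001 00-001 1-0010✓ 1-1010✓ 10-010✓ 100-10 11-010✓ 11-011✓ 11-101 110-00 1100-0 11001-✓ 11010- 111-11 11101-✓ 1111-1
Round 2: 1--010 11-01-
PIs = {-01010, -10010, -11011, -11101, 0-0001, 00-001, 001100, 010111, 011000, 011110, 1--010, 100-10, 11-01-, 11-101, 110-00, 1100-0, 11010-, 111-11, 1111-1}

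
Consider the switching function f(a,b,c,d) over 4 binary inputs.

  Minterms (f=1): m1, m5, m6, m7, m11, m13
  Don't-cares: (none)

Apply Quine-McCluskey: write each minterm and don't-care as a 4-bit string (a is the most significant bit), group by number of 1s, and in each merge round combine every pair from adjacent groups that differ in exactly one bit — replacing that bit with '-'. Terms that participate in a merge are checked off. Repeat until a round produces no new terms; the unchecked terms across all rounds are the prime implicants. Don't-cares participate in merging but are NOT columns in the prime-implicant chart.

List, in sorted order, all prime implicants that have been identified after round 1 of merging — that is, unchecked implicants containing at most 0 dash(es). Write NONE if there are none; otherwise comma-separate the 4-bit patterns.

[col 0] 0001*, 0101*, 0110*, 0111*, 1011, 1101*
[col 1] -101, 0-01, 01-1, 011-
Prime implicants: -101, 0-01, 01-1, 011-, 1011

1011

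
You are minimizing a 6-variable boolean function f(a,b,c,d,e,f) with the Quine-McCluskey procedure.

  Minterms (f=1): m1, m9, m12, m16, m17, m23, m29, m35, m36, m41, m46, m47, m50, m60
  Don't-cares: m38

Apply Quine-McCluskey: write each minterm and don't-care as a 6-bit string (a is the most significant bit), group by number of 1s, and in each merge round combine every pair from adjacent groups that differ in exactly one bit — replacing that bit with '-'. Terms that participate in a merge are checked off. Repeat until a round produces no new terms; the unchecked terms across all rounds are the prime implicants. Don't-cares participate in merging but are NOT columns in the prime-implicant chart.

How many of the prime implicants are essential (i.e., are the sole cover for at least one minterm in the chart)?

10

Round 0: 000001✓ 001001✓ 001100 010000✓ 010001✓ 010111 011101 100011 100100✓ 100110✓ 101001✓ 101110✓ 101111✓ 110010 111100
Round 1: -01001 0-0001 00-001 01000- 10-110 1001-0 10111-
PIs = {-01001, 0-0001, 00-001, 001100, 01000-, 010111, 011101, 10-110, 100011, 1001-0, 10111-, 110010, 111100}
Coverage chart:
  m1: 0-0001,00-001
  m9: -01001,00-001
  m12: 001100 ←essential
  m16: 01000- ←essential
  m17: 0-0001,01000-
  m23: 010111 ←essential
  m29: 011101 ←essential
  m35: 100011 ←essential
  m36: 1001-0 ←essential
  m41: -01001 ←essential
  m46: 10-110,10111-
  m47: 10111- ←essential
  m50: 110010 ←essential
  m60: 111100 ←essential
Essential: -01001, 001100, 01000-, 010111, 011101, 100011, 1001-0, 10111-, 110010, 111100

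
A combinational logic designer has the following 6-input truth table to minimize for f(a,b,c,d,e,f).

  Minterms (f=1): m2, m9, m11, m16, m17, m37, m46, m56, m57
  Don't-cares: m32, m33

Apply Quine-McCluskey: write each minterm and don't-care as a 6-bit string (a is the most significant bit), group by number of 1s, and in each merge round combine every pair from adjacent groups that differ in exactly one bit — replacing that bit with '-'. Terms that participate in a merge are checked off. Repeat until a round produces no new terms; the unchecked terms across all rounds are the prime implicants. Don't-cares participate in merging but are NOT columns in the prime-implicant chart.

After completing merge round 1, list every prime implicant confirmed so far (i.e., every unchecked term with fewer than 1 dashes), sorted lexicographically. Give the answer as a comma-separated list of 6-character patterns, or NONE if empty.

size-2^0 implicants → 000010  001001(✓)  001011(✓)  010000(✓)  010001(✓)  100000(✓)  100001(✓)  100101(✓)  101110  111000(✓)  111001(✓)
size-2^1 implicants → 0010-1  01000-  100-01  10000-  11100-
Unchecked terms (primes): 000010, 0010-1, 01000-, 100-01, 10000-, 101110, 11100-

000010, 101110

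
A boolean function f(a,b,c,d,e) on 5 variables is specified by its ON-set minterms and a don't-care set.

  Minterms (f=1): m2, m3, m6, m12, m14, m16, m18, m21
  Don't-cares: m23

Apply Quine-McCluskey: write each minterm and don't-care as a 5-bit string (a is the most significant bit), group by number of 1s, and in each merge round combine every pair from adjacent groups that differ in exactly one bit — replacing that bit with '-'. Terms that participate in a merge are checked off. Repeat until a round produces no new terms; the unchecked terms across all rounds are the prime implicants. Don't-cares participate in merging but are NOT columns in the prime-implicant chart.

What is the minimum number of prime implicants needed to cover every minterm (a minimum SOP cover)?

size-2^0 implicants → 00010(✓)  00011(✓)  00110(✓)  01100(✓)  01110(✓)  10000(✓)  10010(✓)  10101(✓)  10111(✓)
size-2^1 implicants → -0010  0-110  00-10  0001-  011-0  100-0  101-1
Unchecked terms (primes): -0010, 0-110, 00-10, 0001-, 011-0, 100-0, 101-1
Minterm coverage:
  m2 ⊆ -0010,00-10,0001-
  m3 ⊆ 0001- [E]
  m6 ⊆ 0-110,00-10
  m12 ⊆ 011-0 [E]
  m14 ⊆ 0-110,011-0
  m16 ⊆ 100-0 [E]
  m18 ⊆ -0010,100-0
  m21 ⊆ 101-1 [E]
E = {0001-, 011-0, 100-0, 101-1}
Petrick residual → 0-110
Cover = a'cde' + a'b'c'd + a'bce' + ab'c'e' + ab'ce  |cover|=5

5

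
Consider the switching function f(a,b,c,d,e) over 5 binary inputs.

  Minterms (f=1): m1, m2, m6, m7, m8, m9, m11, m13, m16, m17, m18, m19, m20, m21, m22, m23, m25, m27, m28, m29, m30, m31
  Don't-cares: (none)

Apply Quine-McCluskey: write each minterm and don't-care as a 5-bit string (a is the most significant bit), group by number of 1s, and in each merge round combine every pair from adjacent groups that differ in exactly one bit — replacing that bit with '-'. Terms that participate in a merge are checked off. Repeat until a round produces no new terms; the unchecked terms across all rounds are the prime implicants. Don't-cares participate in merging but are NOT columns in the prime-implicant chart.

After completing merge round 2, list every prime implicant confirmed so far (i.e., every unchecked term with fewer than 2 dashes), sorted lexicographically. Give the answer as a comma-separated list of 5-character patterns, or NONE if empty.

[col 0] 00001*, 00010*, 00110*, 00111*, 01000*, 01001*, 01011*, 01101*, 10000*, 10001*, 10010*, 10011*, 10100*, 10101*, 10110*, 10111*, 11001*, 11011*, 11100*, 11101*, 11110*, 11111*
[col 1] -0001*, -0010*, -0110*, -0111*, -1001*, -1011*, -1101*, 0-001*, 00-10*, 0011-*, 01-01*, 010-1*, 0100-, 1-001*, 1-011*, 1-100*, 1-101*, 1-110*, 1-111*, 10-00*, 10-01*, 10-10*, 10-11*, 100-0*, 100-1*, 1000-*, 1001-*, 101-0*, 101-1*, 1010-*, 1011-*, 11-01*, 11-11*, 110-1*, 111-0*, 111-1*, 1110-*, 1111-*
[col 2] --001, -0-10, -011-, -1-01, -10-1, 1--01*, 1--11*, 1-0-1*, 1-1-0*, 1-1-1*, 1-10-*, 1-11-*, 10--0*, 10--1*, 10-0-*, 10-1-*, 100--*, 101--*, 11--1*, 111--*
[col 3] 1---1, 1-1--, 10---
Prime implicants: --001, -0-10, -011-, -1-01, -10-1, 0100-, 1---1, 1-1--, 10---

0100-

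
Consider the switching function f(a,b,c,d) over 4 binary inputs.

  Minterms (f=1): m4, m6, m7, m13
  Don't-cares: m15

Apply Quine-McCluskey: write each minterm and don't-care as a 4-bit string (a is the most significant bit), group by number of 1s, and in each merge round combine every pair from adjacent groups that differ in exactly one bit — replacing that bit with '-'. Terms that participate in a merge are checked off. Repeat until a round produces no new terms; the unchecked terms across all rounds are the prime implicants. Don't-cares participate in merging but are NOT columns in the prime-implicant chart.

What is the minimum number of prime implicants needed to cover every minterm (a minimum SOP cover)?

Round 0: 0100✓ 0110✓ 0111✓ 1101✓ 1111✓
Round 1: -111 01-0 011- 11-1
PIs = {-111, 01-0, 011-, 11-1}
Coverage chart:
  m4: 01-0 ←essential
  m6: 01-0,011-
  m7: -111,011-
  m13: 11-1 ←essential
Essential: 01-0, 11-1
Petrick residual → -111
Min cover (3 terms): bcd + a'bd' + abd

3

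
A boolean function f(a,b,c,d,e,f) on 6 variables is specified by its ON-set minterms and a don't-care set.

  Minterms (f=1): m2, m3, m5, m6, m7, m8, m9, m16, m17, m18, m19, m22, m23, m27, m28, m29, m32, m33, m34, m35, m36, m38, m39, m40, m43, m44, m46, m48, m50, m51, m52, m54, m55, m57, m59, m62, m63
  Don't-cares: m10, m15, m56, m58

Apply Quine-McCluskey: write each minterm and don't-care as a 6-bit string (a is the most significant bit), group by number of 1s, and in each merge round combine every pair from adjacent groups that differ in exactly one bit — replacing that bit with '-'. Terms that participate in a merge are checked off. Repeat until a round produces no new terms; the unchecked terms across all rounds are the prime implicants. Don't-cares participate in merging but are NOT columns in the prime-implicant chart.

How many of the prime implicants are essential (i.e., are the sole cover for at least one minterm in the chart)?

[col 0] 000010*, 000011*, 000101*, 000110*, 000111*, 001000*, 001001*, 001010*, 001111*, 010000*, 010001*, 010010*, 010011*, 010110*, 010111*, 011011*, 011100*, 011101*, 100000*, 100001*, 100010*, 100011*, 100100*, 100110*, 100111*, 101000*, 101011*, 101100*, 101110*, 110000*, 110010*, 110011*, 110100*, 110110*, 110111*, 111000*, 111001*, 111010*, 111011*, 111110*, 111111*
[col 1] -00010*, -00011*, -00110*, -00111*, -01000, -10000*, -10010*, -10011*, -10110*, -10111*, -11011*, 0-0010*, 0-0011*, 0-0110*, 0-0111*, 00-010, 00-111, 000-10*, 000-11*, 00001-*, 0001-1, 00011-*, 0010-0, 00100-, 01-011*, 010-10*, 010-11*, 0100-0*, 0100-1*, 01000-*, 01001-*, 01011-*, 01110-, 1-0000*, 1-0010*, 1-0011*, 1-0100*, 1-0110*, 1-0111*, 1-1000*, 1-1011*, 1-1110*, 10-000*, 10-011*, 10-100*, 10-110*, 100-00*, 100-10*, 100-11*, 1000-0*, 1000-1*, 10000-*, 10001-*, 1001-0*, 10011-*, 101-00*, 1011-0*, 11-000*, 11-010*, 11-011*, 11-110*, 11-111*, 110-00*, 110-10*, 110-11*, 1100-0*, 11001-*, 1101-0*, 11011-*, 111-10*, 111-11*, 1110-0*, 1110-1*, 11100-*, 11101-*, 11111-*
[col 2] --0010*, --0011*, --0110*, --0111*, -00-10*, -00-11*, -0001-*, -0011-*, -1-011, -10-10*, -10-11*, -100-0, -1001-*, -1011-*, 0-0-10*, 0-0-11*, 0-001-*, 0-011-*, 000-1-*, 010-1-*, 0100--, 1--000, 1--011, 1--110, 1-0-00*, 1-0-10*, 1-0-11*, 1-00-0*, 1-001-*, 1-01-0*, 1-011-*, 10--00, 10-1-0, 100--0*, 100-1-*, 1000--, 11--10*, 11--11*, 11-0-0, 11-01-*, 11-11-*, 110--0*, 110-1-*, 111-1-*, 1110--
[col 3] --0-10*, --0-11*, --001-*, --011-*, -00-1-*, -10-1-*, 0-0-1-*, 1-0--0, 1-0-1-*, 11--1-
[col 4] --0-1-
Prime implicants: --0-1-, -01000, -1-011, -100-0, 00-010, 00-111, 0001-1, 0010-0, 00100-, 0100--, 01110-, 1--000, 1--011, 1--110, 1-0--0, 10--00, 10-1-0, 1000--, 11--1-, 11-0-0, 1110--
PI chart (minterm → PIs covering it):
  2 | --0-1-,00-010
  3 | --0-1-  (sole → essential)
  5 | 0001-1  (sole → essential)
  6 | --0-1-  (sole → essential)
  7 | --0-1-,00-111,0001-1
  8 | -01000,0010-0,00100-
  9 | 00100-  (sole → essential)
  16 | -100-0,0100--
  17 | 0100--  (sole → essential)
  18 | --0-1-,-100-0,0100--
  19 | --0-1-,-1-011,0100--
  22 | --0-1-  (sole → essential)
  23 | --0-1-  (sole → essential)
  27 | -1-011  (sole → essential)
  28 | 01110-  (sole → essential)
  29 | 01110-  (sole → essential)
  32 | 1--000,1-0--0,10--00,1000--
  33 | 1000--  (sole → essential)
  34 | --0-1-,1-0--0,1000--
  35 | --0-1-,1--011,1000--
  36 | 1-0--0,10--00,10-1-0
  38 | --0-1-,1--110,1-0--0,10-1-0
  39 | --0-1-  (sole → essential)
  40 | -01000,1--000,10--00
  43 | 1--011  (sole → essential)
  44 | 10--00,10-1-0
  46 | 1--110,10-1-0
  48 | -100-0,1--000,1-0--0,11-0-0
  50 | --0-1-,-100-0,1-0--0,11--1-,11-0-0
  51 | --0-1-,-1-011,1--011,11--1-
  52 | 1-0--0  (sole → essential)
  54 | --0-1-,1--110,1-0--0,11--1-
  55 | --0-1-,11--1-
  57 | 1110--  (sole → essential)
  59 | -1-011,1--011,11--1-,1110--
  62 | 1--110,11--1-
  63 | 11--1-  (sole → essential)
Essential prime implicants: --0-1-, -1-011, 0001-1, 00100-, 0100--, 01110-, 1--011, 1-0--0, 1000--, 11--1-, 1110--

11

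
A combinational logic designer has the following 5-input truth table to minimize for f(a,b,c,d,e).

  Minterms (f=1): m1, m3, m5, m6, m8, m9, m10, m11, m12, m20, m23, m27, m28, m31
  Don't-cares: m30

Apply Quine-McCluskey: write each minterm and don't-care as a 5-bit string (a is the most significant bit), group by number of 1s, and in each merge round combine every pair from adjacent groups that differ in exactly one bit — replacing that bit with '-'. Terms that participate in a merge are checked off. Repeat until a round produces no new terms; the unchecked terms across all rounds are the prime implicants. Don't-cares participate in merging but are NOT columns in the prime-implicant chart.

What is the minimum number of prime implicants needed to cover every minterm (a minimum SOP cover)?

8

size-2^0 implicants → 00001(✓)  00011(✓)  00101(✓)  00110  01000(✓)  01001(✓)  01010(✓)  01011(✓)  01100(✓)  10100(✓)  10111(✓)  11011(✓)  11100(✓)  11110(✓)  11111(✓)
size-2^1 implicants → -1011  -1100  0-001(✓)  0-011(✓)  00-01  000-1(✓)  01-00  010-0(✓)  010-1(✓)  0100-(✓)  0101-(✓)  1-100  1-111  11-11  111-0  1111-
size-2^2 implicants → 0-0-1  010--
Unchecked terms (primes): -1011, -1100, 0-0-1, 00-01, 00110, 01-00, 010--, 1-100, 1-111, 11-11, 111-0, 1111-
Minterm coverage:
  m1 ⊆ 0-0-1,00-01
  m3 ⊆ 0-0-1 [E]
  m5 ⊆ 00-01 [E]
  m6 ⊆ 00110 [E]
  m8 ⊆ 01-00,010--
  m9 ⊆ 0-0-1,010--
  m10 ⊆ 010-- [E]
  m11 ⊆ -1011,0-0-1,010--
  m12 ⊆ -1100,01-00
  m20 ⊆ 1-100 [E]
  m23 ⊆ 1-111 [E]
  m27 ⊆ -1011,11-11
  m28 ⊆ -1100,1-100,111-0
  m31 ⊆ 1-111,11-11,1111-
E = {0-0-1, 00-01, 00110, 010--, 1-100, 1-111}
Petrick residual → -1011, -1100
Cover = bc'de + bcd'e' + a'c'e + a'b'd'e + a'b'cde' + a'bc' + acd'e' + acde  |cover|=8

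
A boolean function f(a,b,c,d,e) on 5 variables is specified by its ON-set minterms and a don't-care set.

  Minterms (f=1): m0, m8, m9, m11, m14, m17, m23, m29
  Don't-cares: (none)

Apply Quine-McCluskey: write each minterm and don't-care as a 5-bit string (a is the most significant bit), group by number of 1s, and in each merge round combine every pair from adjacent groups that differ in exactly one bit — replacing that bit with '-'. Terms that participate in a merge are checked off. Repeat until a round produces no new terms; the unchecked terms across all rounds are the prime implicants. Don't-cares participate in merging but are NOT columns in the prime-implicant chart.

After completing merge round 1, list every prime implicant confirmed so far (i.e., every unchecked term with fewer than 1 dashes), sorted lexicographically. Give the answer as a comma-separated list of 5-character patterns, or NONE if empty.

01110, 10001, 10111, 11101

size-2^0 implicants → 00000(✓)  01000(✓)  01001(✓)  01011(✓)  01110  10001  10111  11101
size-2^1 implicants → 0-000  010-1  0100-
Unchecked terms (primes): 0-000, 010-1, 0100-, 01110, 10001, 10111, 11101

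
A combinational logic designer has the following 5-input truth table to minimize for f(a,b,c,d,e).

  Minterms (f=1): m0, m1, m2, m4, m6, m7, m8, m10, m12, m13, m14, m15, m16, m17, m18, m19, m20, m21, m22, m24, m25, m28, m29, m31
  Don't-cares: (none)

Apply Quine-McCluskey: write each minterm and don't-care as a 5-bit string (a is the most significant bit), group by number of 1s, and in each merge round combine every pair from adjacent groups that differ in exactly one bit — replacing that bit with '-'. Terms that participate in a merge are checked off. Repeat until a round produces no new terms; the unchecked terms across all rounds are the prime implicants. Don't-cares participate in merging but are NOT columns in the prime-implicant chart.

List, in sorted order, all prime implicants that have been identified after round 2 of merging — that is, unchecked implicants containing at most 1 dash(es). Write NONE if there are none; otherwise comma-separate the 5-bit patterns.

size-2^0 implicants → 00000(✓)  00001(✓)  00010(✓)  00100(✓)  00110(✓)  00111(✓)  01000(✓)  01010(✓)  01100(✓)  01101(✓)  01110(✓)  01111(✓)  10000(✓)  10001(✓)  10010(✓)  10011(✓)  10100(✓)  10101(✓)  10110(✓)  11000(✓)  11001(✓)  11100(✓)  11101(✓)  11111(✓)
size-2^1 implicants → -0000(✓)  -0001(✓)  -0010(✓)  -0100(✓)  -0110(✓)  -1000(✓)  -1100(✓)  -1101(✓)  -1111(✓)  0-000(✓)  0-010(✓)  0-100(✓)  0-110(✓)  0-111(✓)  00-00(✓)  00-10(✓)  000-0(✓)  0000-(✓)  001-0(✓)  0011-(✓)  01-00(✓)  01-10(✓)  010-0(✓)  011-0(✓)  011-1(✓)  0110-(✓)  0111-(✓)  1-000(✓)  1-001(✓)  1-100(✓)  1-101(✓)  10-00(✓)  10-01(✓)  10-10(✓)  100-0(✓)  100-1(✓)  1000-(✓)  1001-(✓)  101-0(✓)  1010-(✓)  11-00(✓)  11-01(✓)  1100-(✓)  111-1(✓)  1110-(✓)
size-2^2 implicants → --000(✓)  --100(✓)  -0-00(✓)  -0-10(✓)  -00-0(✓)  -000-  -01-0(✓)  -1-00(✓)  -11-1  -110-  0--00(✓)  0--10(✓)  0-0-0(✓)  0-1-0(✓)  0-11-  00--0(✓)  01--0(✓)  011--  1--00(✓)  1--01(✓)  1-00-(✓)  1-10-(✓)  10--0(✓)  10-0-(✓)  100--  11-0-(✓)
size-2^3 implicants → ---00  -0--0  0---0  1--0-
Unchecked terms (primes): ---00, -0--0, -000-, -11-1, -110-, 0---0, 0-11-, 011--, 1--0-, 100--

NONE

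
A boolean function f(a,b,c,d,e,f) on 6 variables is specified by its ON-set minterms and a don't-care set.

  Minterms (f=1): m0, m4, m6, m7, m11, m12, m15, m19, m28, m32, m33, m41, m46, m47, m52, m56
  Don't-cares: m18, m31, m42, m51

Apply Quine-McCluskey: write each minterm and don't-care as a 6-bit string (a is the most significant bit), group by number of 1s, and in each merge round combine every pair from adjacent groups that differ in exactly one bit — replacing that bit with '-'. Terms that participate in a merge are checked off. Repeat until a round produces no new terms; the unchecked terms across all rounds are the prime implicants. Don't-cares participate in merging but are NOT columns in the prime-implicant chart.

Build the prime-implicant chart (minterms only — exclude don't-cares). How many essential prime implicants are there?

[col 0] 000000*, 000100*, 000110*, 000111*, 001011*, 001100*, 001111*, 010010*, 010011*, 011100*, 011111*, 100000*, 100001*, 101001*, 101010*, 101110*, 101111*, 110011*, 110100, 111000
[col 1] -00000, -01111, -10011, 0-1100, 0-1111, 00-100, 00-111, 000-00, 0001-0, 00011-, 001-11, 01001-, 10-001, 10000-, 101-10, 10111-
Prime implicants: -00000, -01111, -10011, 0-1100, 0-1111, 00-100, 00-111, 000-00, 0001-0, 00011-, 001-11, 01001-, 10-001, 10000-, 101-10, 10111-, 110100, 111000
PI chart (minterm → PIs covering it):
  0 | -00000,000-00
  4 | 00-100,000-00,0001-0
  6 | 0001-0,00011-
  7 | 00-111,00011-
  11 | 001-11  (sole → essential)
  12 | 0-1100,00-100
  15 | -01111,0-1111,00-111,001-11
  19 | -10011,01001-
  28 | 0-1100  (sole → essential)
  32 | -00000,10000-
  33 | 10-001,10000-
  41 | 10-001  (sole → essential)
  46 | 101-10,10111-
  47 | -01111,10111-
  52 | 110100  (sole → essential)
  56 | 111000  (sole → essential)
Essential prime implicants: 0-1100, 001-11, 10-001, 110100, 111000

5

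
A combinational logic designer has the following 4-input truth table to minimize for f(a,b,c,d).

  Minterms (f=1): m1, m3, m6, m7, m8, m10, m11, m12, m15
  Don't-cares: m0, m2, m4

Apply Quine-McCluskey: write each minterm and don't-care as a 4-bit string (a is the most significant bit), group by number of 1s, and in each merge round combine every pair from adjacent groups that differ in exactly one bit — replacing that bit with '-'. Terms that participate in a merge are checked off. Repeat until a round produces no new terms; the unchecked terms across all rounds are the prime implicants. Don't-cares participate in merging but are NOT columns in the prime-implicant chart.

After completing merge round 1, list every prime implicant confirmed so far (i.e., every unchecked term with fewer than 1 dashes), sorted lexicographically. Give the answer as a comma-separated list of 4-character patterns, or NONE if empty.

size-2^0 implicants → 0000(✓)  0001(✓)  0010(✓)  0011(✓)  0100(✓)  0110(✓)  0111(✓)  1000(✓)  1010(✓)  1011(✓)  1100(✓)  1111(✓)
size-2^1 implicants → -000(✓)  -010(✓)  -011(✓)  -100(✓)  -111(✓)  0-00(✓)  0-10(✓)  0-11(✓)  00-0(✓)  00-1(✓)  000-(✓)  001-(✓)  01-0(✓)  011-(✓)  1-00(✓)  1-11(✓)  10-0(✓)  101-(✓)
size-2^2 implicants → --00  --11  -0-0  -01-  0--0  0-1-  00--
Unchecked terms (primes): --00, --11, -0-0, -01-, 0--0, 0-1-, 00--

NONE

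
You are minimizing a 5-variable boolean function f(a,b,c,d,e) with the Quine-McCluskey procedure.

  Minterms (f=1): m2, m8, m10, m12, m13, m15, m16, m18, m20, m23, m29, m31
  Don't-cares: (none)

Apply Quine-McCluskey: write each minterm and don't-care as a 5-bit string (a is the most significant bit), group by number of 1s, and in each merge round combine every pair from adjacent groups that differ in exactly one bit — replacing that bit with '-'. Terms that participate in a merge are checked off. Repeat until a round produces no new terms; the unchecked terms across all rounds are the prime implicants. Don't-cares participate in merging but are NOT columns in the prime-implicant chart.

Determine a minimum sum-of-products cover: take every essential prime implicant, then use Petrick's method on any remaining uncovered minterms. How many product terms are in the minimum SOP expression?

6

[col 0] 00010*, 01000*, 01010*, 01100*, 01101*, 01111*, 10000*, 10010*, 10100*, 10111*, 11101*, 11111*
[col 1] -0010, -1101*, -1111*, 0-010, 01-00, 010-0, 011-1*, 0110-, 1-111, 10-00, 100-0, 111-1*
[col 2] -11-1
Prime implicants: -0010, -11-1, 0-010, 01-00, 010-0, 0110-, 1-111, 10-00, 100-0
PI chart (minterm → PIs covering it):
  2 | -0010,0-010
  8 | 01-00,010-0
  10 | 0-010,010-0
  12 | 01-00,0110-
  13 | -11-1,0110-
  15 | -11-1  (sole → essential)
  16 | 10-00,100-0
  18 | -0010,100-0
  20 | 10-00  (sole → essential)
  23 | 1-111  (sole → essential)
  29 | -11-1  (sole → essential)
  31 | -11-1,1-111
Essential prime implicants: -11-1, 1-111, 10-00
Petrick residual → -0010, 0-010, 01-00
Minimum SOP uses 6 PIs: b'c'de' + bce + a'c'de' + a'bd'e' + acde + ab'd'e'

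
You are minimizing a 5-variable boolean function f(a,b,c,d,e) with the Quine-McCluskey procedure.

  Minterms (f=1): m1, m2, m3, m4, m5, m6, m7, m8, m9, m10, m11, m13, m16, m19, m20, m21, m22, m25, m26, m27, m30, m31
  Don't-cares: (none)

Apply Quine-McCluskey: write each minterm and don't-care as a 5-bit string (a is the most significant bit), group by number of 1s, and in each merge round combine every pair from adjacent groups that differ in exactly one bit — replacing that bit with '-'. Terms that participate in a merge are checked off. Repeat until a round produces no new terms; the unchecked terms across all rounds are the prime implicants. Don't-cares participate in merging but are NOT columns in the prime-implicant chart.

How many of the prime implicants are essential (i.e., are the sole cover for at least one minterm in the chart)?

Round 0: 00001✓ 00010✓ 00011✓ 00100✓ 00101✓ 00110✓ 00111✓ 01000✓ 01001✓ 01010✓ 01011✓ 01101✓ 10000✓ 10011✓ 10100✓ 10101✓ 10110✓ 11001✓ 11010✓ 11011✓ 11110✓ 11111✓
Round 1: -0011✓ -0100✓ -0101✓ -0110✓ -1001✓ -1010✓ -1011✓ 0-001✓ 0-010✓ 0-011✓ 0-101✓ 00-01✓ 00-10✓ 00-11✓ 000-1✓ 0001-✓ 001-0✓ 001-1✓ 0010-✓ 0011-✓ 01-01✓ 010-0✓ 010-1✓ 0100-✓ 0101-✓ 1-011✓ 1-110 10-00 101-0✓ 1010-✓ 11-10✓ 11-11✓ 110-1✓ 1101-✓ 1111-✓
Round 2: --011 -01-0 -010- -10-1 -101- 0--01 0-0-1 0-01- 00--1 00-1- 001-- 010-- 11-1-
PIs = {--011, -01-0, -010-, -10-1, -101-, 0--01, 0-0-1, 0-01-, 00--1, 00-1-, 001--, 010--, 1-110, 10-00, 11-1-}
Coverage chart:
  m1: 0--01,0-0-1,00--1
  m2: 0-01-,00-1-
  m3: --011,0-0-1,0-01-,00--1,00-1-
  m4: -01-0,-010-,001--
  m5: -010-,0--01,00--1,001--
  m6: -01-0,00-1-,001--
  m7: 00--1,00-1-,001--
  m8: 010-- ←essential
  m9: -10-1,0--01,0-0-1,010--
  m10: -101-,0-01-,010--
  m11: --011,-10-1,-101-,0-0-1,0-01-,010--
  m13: 0--01 ←essential
  m16: 10-00 ←essential
  m19: --011 ←essential
  m20: -01-0,-010-,10-00
  m21: -010- ←essential
  m22: -01-0,1-110
  m25: -10-1 ←essential
  m26: -101-,11-1-
  m27: --011,-10-1,-101-,11-1-
  m30: 1-110,11-1-
  m31: 11-1- ←essential
Essential: --011, -010-, -10-1, 0--01, 010--, 10-00, 11-1-

7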